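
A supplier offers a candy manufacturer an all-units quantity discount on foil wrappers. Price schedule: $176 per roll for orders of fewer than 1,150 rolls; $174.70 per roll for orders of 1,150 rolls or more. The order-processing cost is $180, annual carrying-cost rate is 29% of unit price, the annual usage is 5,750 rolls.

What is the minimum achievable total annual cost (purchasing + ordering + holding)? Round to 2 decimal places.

$1,022,278.75

H₁ = 29%×$176 = $51.0400;  H₂ = 29%×$174.70 = $50.6630
EOQ₁ = √(2×5,750×180/51.0400) = 201.39  (< 1,150, feasible at tier 1)
EOQ₂ = √(2×5,750×180/50.6630) = 202.13  (< 1,150 → use Q = 1,150 at tier-2 price)
TC(tier 1 (EOQ₁), Q≈201.4) = $1,022,278.75
TC(tier 2, Q≈1,150.0) = $1,034,556.22
Minimum at tier 1 (EOQ₁): $1,022,278.75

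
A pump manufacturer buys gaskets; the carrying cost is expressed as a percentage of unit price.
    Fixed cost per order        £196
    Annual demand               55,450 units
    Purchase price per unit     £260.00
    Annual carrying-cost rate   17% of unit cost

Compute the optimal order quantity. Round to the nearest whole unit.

701 units

Holding cost per unit per year: H = 17% × £260 = £44.2000
Q* = √(2·D·S / H) = √(2·55,450·196 / 44.2) = √491,773.8 ≈ 701.27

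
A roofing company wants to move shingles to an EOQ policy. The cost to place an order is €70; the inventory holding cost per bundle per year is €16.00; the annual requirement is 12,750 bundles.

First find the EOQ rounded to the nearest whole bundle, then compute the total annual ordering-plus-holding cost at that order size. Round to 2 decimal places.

€5,344.16

2DS/H = 2·12,750·70/16 = 111,562.50
EOQ = √111,562.50 ≈ 334.01 → Q = 334 bundles
Orders/yr = 12,750/334 = 38.174; ordering cost = 38.174 × €70 = €2,672.16
Average inventory = 334/2 = 167; holding cost = 167 × €16 = €2,672.00
Total = €2,672.16 + €2,672.00 = €5,344.16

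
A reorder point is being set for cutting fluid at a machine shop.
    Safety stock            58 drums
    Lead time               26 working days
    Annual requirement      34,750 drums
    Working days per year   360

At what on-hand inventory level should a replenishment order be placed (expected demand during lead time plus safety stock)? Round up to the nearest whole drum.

Daily demand d = 34,750 / 360 = 96.528 drums/day
Demand during lead time = 96.528 × 26 = 2,509.72
Reorder point = 2,509.72 + 58 = 2,567.72 → round up

2,568 drums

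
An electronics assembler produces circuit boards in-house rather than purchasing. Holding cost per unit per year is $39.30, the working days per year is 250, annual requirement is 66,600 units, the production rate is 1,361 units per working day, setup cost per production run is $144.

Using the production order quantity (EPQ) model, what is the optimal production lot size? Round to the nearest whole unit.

779 units

d = 66,600/250 = 266.4000 units/day;  effective holding cost H(1 − d/p) = 39.3·(1 − 266.4000/1361) = 31.60748
Q* = √(2DS / H_eff) = √(2·66,600·144 / 31.60748) ≈ 779.00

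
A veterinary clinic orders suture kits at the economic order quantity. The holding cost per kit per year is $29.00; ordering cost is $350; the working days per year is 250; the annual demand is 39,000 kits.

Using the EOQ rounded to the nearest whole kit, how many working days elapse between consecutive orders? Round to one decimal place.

EOQ = √(2DS/H) = √(2 × 39,000 × 350 / 29)
    = √(941,379.31) ≈ 970.25 → Q = 970 kits
Cycle time = (working days × Q)/D = (250 × 970) / 39,000 = 6.218 days

6.2 days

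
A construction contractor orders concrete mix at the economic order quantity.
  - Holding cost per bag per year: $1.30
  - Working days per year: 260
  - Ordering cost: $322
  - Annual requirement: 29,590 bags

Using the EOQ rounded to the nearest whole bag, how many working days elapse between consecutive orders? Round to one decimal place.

Optimal lot size Q* = (2 × 29,590 × $322 / $1.3)^½ ≈ 3,828.63 → Q = 3,829 bags
T = Q/D × 260 days = 3,829/29,590 × 260 = 33.644 days

33.6 days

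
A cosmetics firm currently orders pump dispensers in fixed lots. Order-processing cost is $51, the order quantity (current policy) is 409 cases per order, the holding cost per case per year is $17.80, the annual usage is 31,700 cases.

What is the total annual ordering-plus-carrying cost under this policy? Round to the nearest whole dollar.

Ordering: D/Q × S = 31,700/409 × $51 = $3,952.81
Holding:  Q/2 × H = 409/2 × $17.8 = $3,640.10
Total = $3,952.81 + $3,640.10 = $7,592.91

$7,593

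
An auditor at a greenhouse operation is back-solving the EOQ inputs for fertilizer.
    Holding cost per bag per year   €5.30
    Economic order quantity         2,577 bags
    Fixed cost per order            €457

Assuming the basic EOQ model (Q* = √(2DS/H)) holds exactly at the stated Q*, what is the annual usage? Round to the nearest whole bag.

38,509 bags per year

EOQ relation: Q² = 2DS/H, so rearrange for the unknown.
D = Q²H / (2S) = 2,577² × 5.3 / (2 × 457) = 38,508.67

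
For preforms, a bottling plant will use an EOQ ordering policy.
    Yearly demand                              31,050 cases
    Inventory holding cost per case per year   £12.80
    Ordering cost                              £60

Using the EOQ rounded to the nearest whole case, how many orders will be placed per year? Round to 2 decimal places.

57.50 orders per year

EOQ = √(2DS/H) = √(2 × 31,050 × 60 / 12.8)
    = √(291,093.75) ≈ 539.53 → Q = 540
N = D/Q = 31,050/540 ≈ 57.500 orders/yr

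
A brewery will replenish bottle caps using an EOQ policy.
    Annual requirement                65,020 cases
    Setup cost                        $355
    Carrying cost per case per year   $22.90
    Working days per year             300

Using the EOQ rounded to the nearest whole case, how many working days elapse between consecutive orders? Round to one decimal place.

6.6 days

2DS/H = 2·65,020·355/22.9 = 2,015,903.93
EOQ = √2,015,903.93 ≈ 1,419.83 → Q = 1,420 cases
T = Q/D × 300 days = 1,420/65,020 × 300 = 6.552 days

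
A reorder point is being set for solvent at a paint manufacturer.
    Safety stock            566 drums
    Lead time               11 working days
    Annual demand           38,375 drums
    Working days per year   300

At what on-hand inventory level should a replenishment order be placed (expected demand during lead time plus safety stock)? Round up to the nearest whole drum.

Daily demand d = 38,375 / 300 = 127.917 drums/day
Demand during lead time = 127.917 × 11 = 1,407.08
Reorder point = 1,407.08 + 566 = 1,973.08 → round up

1,974 drums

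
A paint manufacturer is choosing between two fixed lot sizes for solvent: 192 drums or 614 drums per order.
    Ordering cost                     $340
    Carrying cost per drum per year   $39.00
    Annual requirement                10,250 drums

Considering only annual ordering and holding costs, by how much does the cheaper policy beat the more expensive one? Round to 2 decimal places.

For each Q, cost = (D/Q)·S + (Q/2)·H.
TC(192) = (10,250/192)×340 + (192/2)×39 = $21,895.04
TC(614) = (10,250/614)×340 + (614/2)×39 = $17,648.90
Lots of 614 are cheaper by $4,246.15.

$4,246.15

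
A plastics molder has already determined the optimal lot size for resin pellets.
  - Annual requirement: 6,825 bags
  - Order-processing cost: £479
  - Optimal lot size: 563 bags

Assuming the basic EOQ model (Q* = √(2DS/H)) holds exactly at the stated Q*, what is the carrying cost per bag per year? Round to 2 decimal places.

£20.63

EOQ relation: Q² = 2DS/H, so rearrange for the unknown.
H = 2DS / Q² = 2 × 6,825 × 479 / 563² = 20.6277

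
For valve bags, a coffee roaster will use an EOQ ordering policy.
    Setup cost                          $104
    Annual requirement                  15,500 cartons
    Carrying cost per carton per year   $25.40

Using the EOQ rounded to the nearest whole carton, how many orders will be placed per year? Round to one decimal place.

43.5 orders per year

Q* = √(2·D·S / H) = √(2·15,500·104 / 25.4) = √126,929.1 ≈ 356.27 → Q = 356
N = D/Q = 15,500/356 ≈ 43.539 orders/yr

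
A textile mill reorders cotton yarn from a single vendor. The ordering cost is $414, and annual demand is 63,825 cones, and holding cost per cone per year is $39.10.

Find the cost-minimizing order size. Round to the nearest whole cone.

2DS/H = 2·63,825·414/39.1 = 1,351,588.24
EOQ = √1,351,588.24 ≈ 1,162.58

1,163 cones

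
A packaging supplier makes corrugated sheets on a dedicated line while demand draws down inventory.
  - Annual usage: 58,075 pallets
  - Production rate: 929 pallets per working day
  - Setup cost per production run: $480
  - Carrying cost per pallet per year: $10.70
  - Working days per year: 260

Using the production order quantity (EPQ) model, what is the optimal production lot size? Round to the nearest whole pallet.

d = 58,075/260 = 223.3654 pallets/day;  effective holding cost H(1 − d/p) = 10.7·(1 − 223.3654/929) = 8.12733
Q* = √(2DS / H_eff) = √(2·58,075·480 / 8.12733) ≈ 2,619.13

2,619 pallets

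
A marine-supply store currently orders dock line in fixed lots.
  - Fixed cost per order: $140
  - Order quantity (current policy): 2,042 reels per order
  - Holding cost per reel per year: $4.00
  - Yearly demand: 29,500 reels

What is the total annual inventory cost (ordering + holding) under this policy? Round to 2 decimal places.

$6,106.53

Ordering: D/Q × S = 29,500/2,042 × $140 = $2,022.53
Holding:  Q/2 × H = 2,042/2 × $4 = $4,084.00
Total = $2,022.53 + $4,084.00 = $6,106.53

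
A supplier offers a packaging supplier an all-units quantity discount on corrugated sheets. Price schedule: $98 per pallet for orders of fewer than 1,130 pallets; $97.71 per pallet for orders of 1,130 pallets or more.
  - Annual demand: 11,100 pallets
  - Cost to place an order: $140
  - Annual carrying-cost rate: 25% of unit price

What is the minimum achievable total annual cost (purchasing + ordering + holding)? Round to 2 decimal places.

H₁ = 25%×$98 = $24.5000;  H₂ = 25%×$97.71 = $24.4275
EOQ₁ = √(2×11,100×140/24.5000) = 356.17  (< 1,130, feasible at tier 1)
EOQ₂ = √(2×11,100×140/24.4275) = 356.70  (< 1,130 → use Q = 1,130 at tier-2 price)
TC(tier 1 (EOQ₁), Q≈356.2) = $1,096,526.17
TC(tier 2, Q≈1,130.0) = $1,099,757.76
Minimum at tier 1 (EOQ₁): $1,096,526.17

$1,096,526.17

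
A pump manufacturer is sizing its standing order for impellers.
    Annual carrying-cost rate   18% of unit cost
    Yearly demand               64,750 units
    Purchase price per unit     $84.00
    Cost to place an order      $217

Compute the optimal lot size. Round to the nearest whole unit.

1,363 units

Carrying cost H = $84 × 18% = $15.1200/unit/yr
EOQ = √(2DS/H) = √(2 × 64,750 × 217 / 15.12)
    = √(1,858,564.81) ≈ 1,363.29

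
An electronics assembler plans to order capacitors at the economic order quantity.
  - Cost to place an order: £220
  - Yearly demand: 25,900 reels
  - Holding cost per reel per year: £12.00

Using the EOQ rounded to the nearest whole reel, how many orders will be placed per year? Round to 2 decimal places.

26.56 orders per year

Q* = √(2·D·S / H) = √(2·25,900·220 / 12) = √949,666.7 ≈ 974.51 → Q = 975
N = D/Q = 25,900/975 ≈ 26.564 orders/yr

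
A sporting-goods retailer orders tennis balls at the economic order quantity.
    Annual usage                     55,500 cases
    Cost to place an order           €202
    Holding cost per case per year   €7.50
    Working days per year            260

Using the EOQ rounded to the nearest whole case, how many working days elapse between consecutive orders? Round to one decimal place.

8.1 days

Q* = √(2·D·S / H) = √(2·55,500·202 / 7.5) = √2,989,600.0 ≈ 1,729.05 → Q = 1,729 cases
Days between orders = 260 / (D/Q) = 260 / 32.099 ≈ 8.100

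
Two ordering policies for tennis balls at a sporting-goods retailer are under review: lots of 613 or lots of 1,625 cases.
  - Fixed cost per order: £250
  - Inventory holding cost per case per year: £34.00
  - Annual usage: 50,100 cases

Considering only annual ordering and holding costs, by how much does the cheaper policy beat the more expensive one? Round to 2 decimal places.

TC(Q) = (D/Q)S + (Q/2)H
TC(613) = (50,100/613)×250 + (613/2)×34 = £30,853.30
TC(1,625) = (50,100/1,625)×250 + (1,625/2)×34 = £35,332.69
Lots of 613 are cheaper by £4,479.39.

£4,479.39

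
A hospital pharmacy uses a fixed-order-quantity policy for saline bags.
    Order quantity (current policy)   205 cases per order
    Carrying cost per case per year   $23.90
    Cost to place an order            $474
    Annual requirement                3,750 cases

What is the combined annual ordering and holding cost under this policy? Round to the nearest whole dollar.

Annual ordering cost = (D/Q)·S = (3,750/205) × 474 = $8,670.73
Annual holding cost  = (Q/2)·H = (205/2) × 23.9 = $2,449.75
Total = $8,670.73 + $2,449.75 = $11,120.48

$11,120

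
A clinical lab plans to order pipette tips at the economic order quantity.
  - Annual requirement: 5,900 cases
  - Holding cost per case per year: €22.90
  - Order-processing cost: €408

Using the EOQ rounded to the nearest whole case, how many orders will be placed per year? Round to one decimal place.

Q* = √(2·D·S / H) = √(2·5,900·408 / 22.9) = √210,235.8 ≈ 458.51 → Q = 459
N = D/Q = 5,900/459 ≈ 12.854 orders/yr

12.9 orders per year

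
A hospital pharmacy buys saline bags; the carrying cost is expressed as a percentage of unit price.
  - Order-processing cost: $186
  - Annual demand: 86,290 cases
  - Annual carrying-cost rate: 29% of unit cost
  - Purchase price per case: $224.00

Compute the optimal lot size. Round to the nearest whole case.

703 cases

Holding cost per case per year: H = 29% × $224 = $64.9600
Q* = √(2·D·S / H) = √(2·86,290·186 / 64.96) = √494,148.4 ≈ 702.96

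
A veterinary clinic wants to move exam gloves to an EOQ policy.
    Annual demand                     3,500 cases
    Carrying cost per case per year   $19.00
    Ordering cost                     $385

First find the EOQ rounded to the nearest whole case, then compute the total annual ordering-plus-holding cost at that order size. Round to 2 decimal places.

2DS/H = 2·3,500·385/19 = 141,842.11
EOQ = √141,842.11 ≈ 376.62 → Q = 377 cases
Annual ordering cost = (D/Q)·S = (3,500/377) × 385 = $3,574.27
Annual holding cost  = (Q/2)·H = (377/2) × 19 = $3,581.50
Total = $3,574.27 + $3,581.50 = $7,155.77

$7,155.77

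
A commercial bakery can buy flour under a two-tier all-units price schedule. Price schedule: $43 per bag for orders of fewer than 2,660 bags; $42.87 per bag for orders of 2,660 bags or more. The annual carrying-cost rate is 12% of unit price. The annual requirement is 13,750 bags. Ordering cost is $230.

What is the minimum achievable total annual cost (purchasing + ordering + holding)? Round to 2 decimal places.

H₁ = 12%×$43 = $5.1600;  H₂ = 12%×$42.87 = $5.1444
EOQ₁ = √(2×13,750×230/5.1600) = 1,107.15  (< 2,660, feasible at tier 1)
EOQ₂ = √(2×13,750×230/5.1444) = 1,108.82  (< 2,660 → use Q = 2,660 at tier-2 price)
TC(tier 1 (EOQ₁), Q≈1,107.1) = $596,962.88
TC(tier 2, Q≈2,660.0) = $597,493.46
Minimum at tier 1 (EOQ₁): $596,962.88

$596,962.88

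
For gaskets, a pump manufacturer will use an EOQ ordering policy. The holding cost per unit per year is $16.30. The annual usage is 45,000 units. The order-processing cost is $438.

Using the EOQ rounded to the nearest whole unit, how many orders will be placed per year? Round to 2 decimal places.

EOQ = √(2DS/H) = √(2 × 45,000 × 438 / 16.3)
    = √(2,418,404.91) ≈ 1,555.12 → Q = 1,555
N = D/Q = 45,000/1,555 ≈ 28.939 orders/yr

28.94 orders per year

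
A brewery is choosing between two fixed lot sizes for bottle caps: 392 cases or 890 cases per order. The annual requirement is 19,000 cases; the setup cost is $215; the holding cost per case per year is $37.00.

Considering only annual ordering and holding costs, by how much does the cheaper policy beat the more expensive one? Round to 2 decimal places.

$3,381.97

Annual cost at Q: ordering D·S/Q plus holding Q·H/2.
TC(392) = (19,000/392)×215 + (392/2)×37 = $17,672.92
TC(890) = (19,000/890)×215 + (890/2)×37 = $21,054.89
Lots of 392 are cheaper by $3,381.97.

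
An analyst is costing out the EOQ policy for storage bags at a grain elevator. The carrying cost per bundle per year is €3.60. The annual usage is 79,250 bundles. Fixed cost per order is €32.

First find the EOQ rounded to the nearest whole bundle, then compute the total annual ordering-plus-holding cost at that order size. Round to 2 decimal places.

Q* = √(2·D·S / H) = √(2·79,250·32 / 3.6) = √1,408,888.9 ≈ 1,186.97 → Q = 1,187 bundles
Orders/yr = 79,250/1,187 = 66.765; ordering cost = 66.765 × €32 = €2,136.48
Average inventory = 1,187/2 = 593.5; holding cost = 593.5 × €3.6 = €2,136.60
Total = €2,136.48 + €2,136.60 = €4,273.08

€4,273.08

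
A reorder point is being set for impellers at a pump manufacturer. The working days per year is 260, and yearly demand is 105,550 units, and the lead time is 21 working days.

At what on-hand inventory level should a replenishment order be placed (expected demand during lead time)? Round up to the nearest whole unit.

8,526 units

Daily demand d = 105,550 / 260 = 405.962 units/day
Demand during lead time = 405.962 × 21 = 8,525.19
Reorder point = 8,525.19 → round up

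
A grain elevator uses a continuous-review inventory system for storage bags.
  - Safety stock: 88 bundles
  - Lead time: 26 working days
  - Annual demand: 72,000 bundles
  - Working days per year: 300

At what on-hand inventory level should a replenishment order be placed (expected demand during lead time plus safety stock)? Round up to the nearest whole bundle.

6,328 bundles

Daily demand d = 72,000 / 300 = 240.000 bundles/day
Demand during lead time = 240.000 × 26 = 6,240.00
Reorder point = 6,240.00 + 88 = 6,328.00 → round up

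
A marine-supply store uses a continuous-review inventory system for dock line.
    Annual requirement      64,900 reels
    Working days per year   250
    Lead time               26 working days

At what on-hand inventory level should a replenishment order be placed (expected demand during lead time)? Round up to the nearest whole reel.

6,750 reels

Daily demand d = 64,900 / 250 = 259.600 reels/day
Demand during lead time = 259.600 × 26 = 6,749.60
Reorder point = 6,749.60 → round up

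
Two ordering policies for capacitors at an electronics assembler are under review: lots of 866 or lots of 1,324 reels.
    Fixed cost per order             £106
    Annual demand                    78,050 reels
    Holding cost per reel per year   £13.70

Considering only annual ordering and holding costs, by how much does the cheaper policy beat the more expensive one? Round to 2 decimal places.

£167.45

TC(Q) = (D/Q)S + (Q/2)H
TC(866) = (78,050/866)×106 + (866/2)×13.7 = £15,485.56
TC(1,324) = (78,050/1,324)×106 + (1,324/2)×13.7 = £15,318.12
Cheaper: Q = 1,324.  Difference = £167.45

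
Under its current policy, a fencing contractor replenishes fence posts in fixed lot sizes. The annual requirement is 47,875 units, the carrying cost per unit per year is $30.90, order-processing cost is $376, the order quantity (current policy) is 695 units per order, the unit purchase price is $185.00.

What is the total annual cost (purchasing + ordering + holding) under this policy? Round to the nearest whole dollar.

Ordering: D/Q × S = 47,875/695 × $376 = $25,900.72
Holding:  Q/2 × H = 695/2 × $30.9 = $10,737.75
Purchase cost = D·C = 47,875 × 185 = $8,856,875.00
Total = $25,900.72 + $10,737.75 + $8,856,875.00 = $8,893,513.47

$8,893,513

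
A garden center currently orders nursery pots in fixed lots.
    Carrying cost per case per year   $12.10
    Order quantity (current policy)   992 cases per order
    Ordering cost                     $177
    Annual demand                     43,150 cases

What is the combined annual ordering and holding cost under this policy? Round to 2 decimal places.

$13,700.74

Ordering: D/Q × S = 43,150/992 × $177 = $7,699.14
Holding:  Q/2 × H = 992/2 × $12.1 = $6,001.60
Total = $7,699.14 + $6,001.60 = $13,700.74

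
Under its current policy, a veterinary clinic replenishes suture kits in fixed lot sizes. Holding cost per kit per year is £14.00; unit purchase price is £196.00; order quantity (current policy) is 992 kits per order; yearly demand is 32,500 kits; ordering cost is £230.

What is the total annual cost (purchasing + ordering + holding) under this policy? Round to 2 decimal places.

Ordering: D/Q × S = 32,500/992 × £230 = £7,535.28
Holding:  Q/2 × H = 992/2 × £14 = £6,944.00
Purchase cost = D·C = 32,500 × 196 = £6,370,000.00
Total = £7,535.28 + £6,944.00 + £6,370,000.00 = £6,384,479.28

£6,384,479.28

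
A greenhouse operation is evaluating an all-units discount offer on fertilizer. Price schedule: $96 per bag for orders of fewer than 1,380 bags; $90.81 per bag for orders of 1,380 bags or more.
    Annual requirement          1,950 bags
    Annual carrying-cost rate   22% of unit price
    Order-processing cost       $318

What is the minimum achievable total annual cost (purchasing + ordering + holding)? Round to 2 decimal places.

H₁ = 22%×$96 = $21.1200;  H₂ = 22%×$90.81 = $19.9782
EOQ₁ = √(2×1,950×318/21.1200) = 242.33  (< 1,380, feasible at tier 1)
EOQ₂ = √(2×1,950×318/19.9782) = 249.15  (< 1,380 → use Q = 1,380 at tier-2 price)
TC(tier 1 (EOQ₁), Q≈242.3) = $192,317.91
TC(tier 2, Q≈1,380.0) = $191,313.81
Minimum at tier 2: $191,313.81

$191,313.81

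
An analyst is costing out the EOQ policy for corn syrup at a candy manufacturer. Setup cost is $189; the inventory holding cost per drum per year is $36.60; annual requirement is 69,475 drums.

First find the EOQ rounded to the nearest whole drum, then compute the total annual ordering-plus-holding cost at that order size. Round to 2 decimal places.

$31,002.79

2DS/H = 2·69,475·189/36.6 = 717,528.69
EOQ = √717,528.69 ≈ 847.07 → Q = 847 drums
Annual ordering cost = (D/Q)·S = (69,475/847) × 189 = $15,502.69
Annual holding cost  = (Q/2)·H = (847/2) × 36.6 = $15,500.10
Total = $15,502.69 + $15,500.10 = $31,002.79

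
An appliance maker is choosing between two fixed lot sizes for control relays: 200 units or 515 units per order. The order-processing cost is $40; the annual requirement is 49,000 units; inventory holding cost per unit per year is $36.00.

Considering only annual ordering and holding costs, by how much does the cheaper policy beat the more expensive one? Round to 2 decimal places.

$324.17

TC(Q) = (D/Q)S + (Q/2)H
TC(200) = (49,000/200)×40 + (200/2)×36 = $13,400.00
TC(515) = (49,000/515)×40 + (515/2)×36 = $13,075.83
Cheaper: Q = 515.  Difference = $324.17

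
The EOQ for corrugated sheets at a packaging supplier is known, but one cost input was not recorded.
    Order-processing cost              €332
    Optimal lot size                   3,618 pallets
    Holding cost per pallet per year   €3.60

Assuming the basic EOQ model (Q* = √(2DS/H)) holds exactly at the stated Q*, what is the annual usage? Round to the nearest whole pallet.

70,969 pallets per year

EOQ relation: Q² = 2DS/H, so rearrange for the unknown.
D = Q²H / (2S) = 3,618² × 3.6 / (2 × 332) = 70,969.47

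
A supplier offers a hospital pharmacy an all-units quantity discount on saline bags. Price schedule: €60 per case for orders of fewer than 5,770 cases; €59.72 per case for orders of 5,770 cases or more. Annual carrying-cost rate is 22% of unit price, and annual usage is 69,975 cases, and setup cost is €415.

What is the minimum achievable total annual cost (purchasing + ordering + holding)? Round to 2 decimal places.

H₁ = 22%×€60 = €13.2000;  H₂ = 22%×€59.72 = €13.1384
EOQ₁ = √(2×69,975×415/13.2000) = 2,097.60  (< 5,770, feasible at tier 1)
EOQ₂ = √(2×69,975×415/13.1384) = 2,102.52  (< 5,770 → use Q = 5,770 at tier-2 price)
TC(tier 1 (EOQ₁), Q≈2,097.6) = €4,226,188.37
TC(tier 2, Q≈5,770.0) = €4,221,844.15
Minimum at tier 2: €4,221,844.15

€4,221,844.15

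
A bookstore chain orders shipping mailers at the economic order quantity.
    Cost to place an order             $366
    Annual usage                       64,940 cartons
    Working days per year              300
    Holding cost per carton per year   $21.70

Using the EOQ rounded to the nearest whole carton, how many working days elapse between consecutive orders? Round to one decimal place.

2DS/H = 2·64,940·366/21.7 = 2,190,602.76
EOQ = √2,190,602.76 ≈ 1,480.07 → Q = 1,480 cartons
Cycle time = (working days × Q)/D = (300 × 1,480) / 64,940 = 6.837 days

6.8 days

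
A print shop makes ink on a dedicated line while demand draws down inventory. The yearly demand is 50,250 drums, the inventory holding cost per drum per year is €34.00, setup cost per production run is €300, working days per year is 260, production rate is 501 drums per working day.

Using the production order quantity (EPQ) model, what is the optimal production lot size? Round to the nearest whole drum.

1,202 drums

d = 50,250/260 = 193.2692 drums/day;  effective holding cost H(1 − d/p) = 34·(1 − 193.2692/501) = 20.88392
Q* = √(2DS / H_eff) = √(2·50,250·300 / 20.88392) ≈ 1,201.54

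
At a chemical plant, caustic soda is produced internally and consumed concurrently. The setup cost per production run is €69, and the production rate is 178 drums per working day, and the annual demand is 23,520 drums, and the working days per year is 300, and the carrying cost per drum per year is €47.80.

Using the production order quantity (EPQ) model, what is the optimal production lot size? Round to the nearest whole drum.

Daily demand d = 23,520/300 = 78.400; p = 178; 1 − d/p = 0.55955
EPQ = √(2DS / (H(1 − d/p)))
    = √(2 × 23,520 × 69 / (47.8 × 0.55955)) ≈ 348.36

348 drums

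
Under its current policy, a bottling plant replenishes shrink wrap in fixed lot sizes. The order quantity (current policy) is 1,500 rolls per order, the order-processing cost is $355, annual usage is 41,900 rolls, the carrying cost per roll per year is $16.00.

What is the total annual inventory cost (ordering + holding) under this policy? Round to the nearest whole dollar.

Orders/yr = 41,900/1,500 = 27.933; ordering cost = 27.933 × $355 = $9,916.33
Average inventory = 1,500/2 = 750; holding cost = 750 × $16 = $12,000.00
Total = $9,916.33 + $12,000.00 = $21,916.33

$21,916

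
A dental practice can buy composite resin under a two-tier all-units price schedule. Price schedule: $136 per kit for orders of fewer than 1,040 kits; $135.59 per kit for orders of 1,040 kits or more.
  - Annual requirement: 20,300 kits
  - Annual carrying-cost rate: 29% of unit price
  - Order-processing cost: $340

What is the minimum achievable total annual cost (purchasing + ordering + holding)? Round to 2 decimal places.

H₁ = 29%×$136 = $39.4400;  H₂ = 29%×$135.59 = $39.3211
EOQ₁ = √(2×20,300×340/39.4400) = 591.61  (< 1,040, feasible at tier 1)
EOQ₂ = √(2×20,300×340/39.3211) = 592.50  (< 1,040 → use Q = 1,040 at tier-2 price)
TC(tier 1 (EOQ₁), Q≈591.6) = $2,784,133.02
TC(tier 2, Q≈1,040.0) = $2,779,560.51
Minimum at tier 2: $2,779,560.51

$2,779,560.51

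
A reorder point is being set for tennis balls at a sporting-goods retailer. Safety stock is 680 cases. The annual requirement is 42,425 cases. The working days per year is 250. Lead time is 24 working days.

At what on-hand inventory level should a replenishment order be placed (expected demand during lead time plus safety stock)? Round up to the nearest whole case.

Daily demand d = 42,425 / 250 = 169.700 cases/day
Demand during lead time = 169.700 × 24 = 4,072.80
Reorder point = 4,072.80 + 680 = 4,752.80 → round up

4,753 cases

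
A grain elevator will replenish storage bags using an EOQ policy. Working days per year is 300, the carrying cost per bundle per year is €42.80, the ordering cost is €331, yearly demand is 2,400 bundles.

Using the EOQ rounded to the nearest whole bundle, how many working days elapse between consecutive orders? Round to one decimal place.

Q* = √(2·D·S / H) = √(2·2,400·331 / 42.8) = √37,121.5 ≈ 192.67 → Q = 193 bundles
T = Q/D × 300 days = 193/2,400 × 300 = 24.125 days

24.1 days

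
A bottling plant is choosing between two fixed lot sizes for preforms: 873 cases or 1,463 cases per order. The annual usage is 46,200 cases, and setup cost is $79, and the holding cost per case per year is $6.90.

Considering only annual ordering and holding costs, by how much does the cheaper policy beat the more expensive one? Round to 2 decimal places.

Annual cost at Q: ordering D·S/Q plus holding Q·H/2.
TC(873) = (46,200/873)×79 + (873/2)×6.9 = $7,192.61
TC(1,463) = (46,200/1,463)×79 + (1,463/2)×6.9 = $7,542.09
Lots of 873 are cheaper by $349.48.

$349.48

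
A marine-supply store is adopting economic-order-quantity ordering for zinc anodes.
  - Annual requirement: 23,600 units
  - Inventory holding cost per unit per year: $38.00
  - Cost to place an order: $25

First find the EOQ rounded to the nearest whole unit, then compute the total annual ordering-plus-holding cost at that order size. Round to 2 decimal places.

$6,696.27

Optimal lot size Q* = (2 × 23,600 × $25 / $38)^½ ≈ 176.22 → Q = 176 units
Orders/yr = 23,600/176 = 134.091; ordering cost = 134.091 × $25 = $3,352.27
Average inventory = 176/2 = 88; holding cost = 88 × $38 = $3,344.00
Total = $3,352.27 + $3,344.00 = $6,696.27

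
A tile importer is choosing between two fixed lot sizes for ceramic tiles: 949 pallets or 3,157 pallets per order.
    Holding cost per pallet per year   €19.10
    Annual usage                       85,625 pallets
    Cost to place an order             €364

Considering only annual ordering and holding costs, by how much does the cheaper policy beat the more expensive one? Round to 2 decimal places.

TC(Q) = (D/Q)S + (Q/2)H
TC(949) = (85,625/949)×364 + (949/2)×19.1 = €41,905.42
TC(3,157) = (85,625/3,157)×364 + (3,157/2)×19.1 = €40,021.86
|ΔTC| = |€41,905.42 − €40,021.86| = €1,883.56

€1,883.56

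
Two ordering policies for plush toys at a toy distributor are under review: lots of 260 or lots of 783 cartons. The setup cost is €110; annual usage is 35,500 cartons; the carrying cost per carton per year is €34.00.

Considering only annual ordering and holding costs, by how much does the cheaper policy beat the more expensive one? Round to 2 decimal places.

TC(Q) = (D/Q)S + (Q/2)H
TC(260) = (35,500/260)×110 + (260/2)×34 = €19,439.23
TC(783) = (35,500/783)×110 + (783/2)×34 = €18,298.23
Lots of 783 are cheaper by €1,141.00.

€1,141.00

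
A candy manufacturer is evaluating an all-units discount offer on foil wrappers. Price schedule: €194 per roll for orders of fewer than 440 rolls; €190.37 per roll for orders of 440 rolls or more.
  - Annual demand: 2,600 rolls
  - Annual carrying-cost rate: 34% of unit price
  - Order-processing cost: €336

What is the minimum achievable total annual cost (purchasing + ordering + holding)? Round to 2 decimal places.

€511,187.13

H₁ = 34%×€194 = €65.9600;  H₂ = 34%×€190.37 = €64.7258
EOQ₁ = √(2×2,600×336/65.9600) = 162.75  (< 440, feasible at tier 1)
EOQ₂ = √(2×2,600×336/64.7258) = 164.30  (< 440 → use Q = 440 at tier-2 price)
TC(tier 1 (EOQ₁), Q≈162.8) = €515,135.24
TC(tier 2, Q≈440.0) = €511,187.13
Minimum at tier 2: €511,187.13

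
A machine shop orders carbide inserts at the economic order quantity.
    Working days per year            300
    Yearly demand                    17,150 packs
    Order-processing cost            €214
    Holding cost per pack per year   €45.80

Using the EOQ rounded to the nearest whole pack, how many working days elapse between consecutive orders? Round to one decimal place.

2DS/H = 2·17,150·214/45.8 = 160,266.38
EOQ = √160,266.38 ≈ 400.33 → Q = 400 packs
Cycle time = (working days × Q)/D = (300 × 400) / 17,150 = 6.997 days

7.0 days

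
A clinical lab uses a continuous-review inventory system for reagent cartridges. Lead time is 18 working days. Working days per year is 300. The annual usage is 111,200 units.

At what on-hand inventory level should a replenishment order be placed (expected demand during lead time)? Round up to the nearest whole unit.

Daily demand d = 111,200 / 300 = 370.667 units/day
Demand during lead time = 370.667 × 18 = 6,672.00
Reorder point = 6,672.00 → round up

6,672 units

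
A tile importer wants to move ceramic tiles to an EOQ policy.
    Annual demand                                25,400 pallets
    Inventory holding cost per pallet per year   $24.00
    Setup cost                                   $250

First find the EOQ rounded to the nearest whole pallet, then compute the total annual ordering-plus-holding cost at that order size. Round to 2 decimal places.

$17,458.53

EOQ = √(2DS/H) = √(2 × 25,400 × 250 / 24)
    = √(529,166.67) ≈ 727.44 → Q = 727 pallets
Ordering: D/Q × S = 25,400/727 × $250 = $8,734.53
Holding:  Q/2 × H = 727/2 × $24 = $8,724.00
Total = $8,734.53 + $8,724.00 = $17,458.53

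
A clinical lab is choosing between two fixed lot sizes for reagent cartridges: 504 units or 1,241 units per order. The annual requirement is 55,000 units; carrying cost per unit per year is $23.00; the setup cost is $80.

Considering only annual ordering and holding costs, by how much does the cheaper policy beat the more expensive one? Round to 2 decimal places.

TC(Q) = (D/Q)S + (Q/2)H
TC(504) = (55,000/504)×80 + (504/2)×23 = $14,526.16
TC(1,241) = (55,000/1,241)×80 + (1,241/2)×23 = $17,817.03
Lots of 504 are cheaper by $3,290.87.

$3,290.87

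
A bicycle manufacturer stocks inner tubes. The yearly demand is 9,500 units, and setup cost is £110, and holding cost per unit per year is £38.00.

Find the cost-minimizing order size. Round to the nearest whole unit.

Optimal lot size Q* = (2 × 9,500 × £110 / £38)^½ ≈ 234.52

235 units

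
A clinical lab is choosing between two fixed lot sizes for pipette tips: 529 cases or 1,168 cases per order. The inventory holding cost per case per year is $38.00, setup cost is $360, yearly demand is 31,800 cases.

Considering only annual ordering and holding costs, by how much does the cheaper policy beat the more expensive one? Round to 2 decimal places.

$301.54

TC(Q) = (D/Q)S + (Q/2)H
TC(529) = (31,800/529)×360 + (529/2)×38 = $31,691.83
TC(1,168) = (31,800/1,168)×360 + (1,168/2)×38 = $31,993.37
Cheaper: Q = 529.  Difference = $301.54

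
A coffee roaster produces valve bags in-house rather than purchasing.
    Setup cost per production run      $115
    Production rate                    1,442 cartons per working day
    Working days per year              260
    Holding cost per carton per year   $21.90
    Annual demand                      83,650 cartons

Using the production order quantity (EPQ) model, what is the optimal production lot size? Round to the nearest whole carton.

1,063 cartons

Daily demand d = 83,650/260 = 321.731; p = 1442; 1 − d/p = 0.77689
EPQ = √(2DS / (H(1 − d/p)))
    = √(2 × 83,650 × 115 / (21.9 × 0.77689)) ≈ 1,063.40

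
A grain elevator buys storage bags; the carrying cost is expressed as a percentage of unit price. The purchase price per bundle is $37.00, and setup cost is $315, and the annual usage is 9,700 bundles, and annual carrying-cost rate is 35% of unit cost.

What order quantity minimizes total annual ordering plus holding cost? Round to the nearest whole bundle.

Carrying cost H = $37 × 35% = $12.9500/bundle/yr
Q* = √(2·D·S / H) = √(2·9,700·315 / 12.95) = √471,891.9 ≈ 686.94

687 bundles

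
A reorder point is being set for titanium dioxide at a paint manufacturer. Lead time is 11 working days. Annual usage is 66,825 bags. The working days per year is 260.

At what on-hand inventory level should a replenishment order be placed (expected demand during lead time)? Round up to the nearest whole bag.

Daily demand d = 66,825 / 260 = 257.019 bags/day
Demand during lead time = 257.019 × 11 = 2,827.21
Reorder point = 2,827.21 → round up

2,828 bags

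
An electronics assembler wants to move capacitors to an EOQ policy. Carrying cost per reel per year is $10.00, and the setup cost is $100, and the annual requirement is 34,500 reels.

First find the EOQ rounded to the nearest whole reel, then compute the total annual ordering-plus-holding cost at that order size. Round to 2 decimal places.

$8,306.62

Q* = √(2·D·S / H) = √(2·34,500·100 / 10) = √690,000.0 ≈ 830.66 → Q = 831 reels
Orders/yr = 34,500/831 = 41.516; ordering cost = 41.516 × $100 = $4,151.62
Average inventory = 831/2 = 415.5; holding cost = 415.5 × $10 = $4,155.00
Total = $4,151.62 + $4,155.00 = $8,306.62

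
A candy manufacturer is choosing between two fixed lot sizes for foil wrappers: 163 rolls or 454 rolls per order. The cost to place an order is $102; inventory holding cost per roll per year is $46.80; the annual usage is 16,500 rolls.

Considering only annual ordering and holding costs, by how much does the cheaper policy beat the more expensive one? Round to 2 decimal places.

$191.30

Annual cost at Q: ordering D·S/Q plus holding Q·H/2.
TC(163) = (16,500/163)×102 + (163/2)×46.8 = $14,139.35
TC(454) = (16,500/454)×102 + (454/2)×46.8 = $14,330.65
Cheaper: Q = 163.  Difference = $191.30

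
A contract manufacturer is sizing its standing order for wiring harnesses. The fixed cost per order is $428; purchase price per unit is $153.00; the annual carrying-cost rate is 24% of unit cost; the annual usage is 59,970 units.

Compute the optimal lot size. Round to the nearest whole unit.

1,182 units

Holding cost per unit per year: H = 24% × $153 = $36.7200
2DS/H = 2·59,970·428/36.72 = 1,397,993.46
EOQ = √1,397,993.46 ≈ 1,182.37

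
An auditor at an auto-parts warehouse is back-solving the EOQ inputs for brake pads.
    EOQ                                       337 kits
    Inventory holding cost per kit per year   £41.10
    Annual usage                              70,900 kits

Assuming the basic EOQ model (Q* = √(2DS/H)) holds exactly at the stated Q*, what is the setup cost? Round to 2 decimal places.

From Q* = √(2DS/H) ⇒ Q*² = 2DS/H.
S = Q²H / (2D) = 337² × 41.1 / (2 × 70,900) = 32.9174

£32.92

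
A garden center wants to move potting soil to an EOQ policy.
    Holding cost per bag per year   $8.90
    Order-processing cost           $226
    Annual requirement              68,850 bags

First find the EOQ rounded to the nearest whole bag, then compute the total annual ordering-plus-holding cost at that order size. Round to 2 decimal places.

$16,642.41

Optimal lot size Q* = (2 × 68,850 × $226 / $8.9)^½ ≈ 1,869.93 → Q = 1,870 bags
Ordering: D/Q × S = 68,850/1,870 × $226 = $8,320.91
Holding:  Q/2 × H = 1,870/2 × $8.9 = $8,321.50
Total = $8,320.91 + $8,321.50 = $16,642.41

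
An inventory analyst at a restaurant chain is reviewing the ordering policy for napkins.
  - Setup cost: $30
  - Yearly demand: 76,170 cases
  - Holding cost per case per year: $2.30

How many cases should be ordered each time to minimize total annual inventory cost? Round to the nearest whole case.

Q* = √(2·D·S / H) = √(2·76,170·30 / 2.3) = √1,987,043.5 ≈ 1,409.63

1,410 cases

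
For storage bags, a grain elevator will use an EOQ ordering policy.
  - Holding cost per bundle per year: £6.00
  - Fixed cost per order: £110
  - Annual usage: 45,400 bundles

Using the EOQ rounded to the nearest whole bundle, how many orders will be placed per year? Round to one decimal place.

35.2 orders per year

EOQ = √(2DS/H) = √(2 × 45,400 × 110 / 6)
    = √(1,664,666.67) ≈ 1,290.22 → Q = 1,290
N = D/Q = 45,400/1,290 ≈ 35.194 orders/yr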